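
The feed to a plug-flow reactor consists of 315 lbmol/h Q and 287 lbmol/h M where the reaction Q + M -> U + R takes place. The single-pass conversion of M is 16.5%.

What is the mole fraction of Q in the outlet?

0.445

M reacted = 0.165 × 287 = 47.36 lbmol/h; ν_M = −1, so ξ = 47.36/1 = 47.36 lbmol/h.
Outlet amounts (n = n₀ + ν ξ):
  Q: 315 − 1(47.36) = 267.6
  M: 287 − 1(47.36) = 239.6
  U: 0 + 1(47.36) = 47.36
  R: 0 + 1(47.36) = 47.36
Total out = 602 lbmol/h; y_Q = 267.6 / 602 = 0.4446.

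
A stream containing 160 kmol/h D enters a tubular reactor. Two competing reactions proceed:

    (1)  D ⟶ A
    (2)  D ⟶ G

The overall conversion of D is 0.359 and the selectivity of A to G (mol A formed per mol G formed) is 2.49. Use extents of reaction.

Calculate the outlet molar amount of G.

16.5 kmol/h

Conversion of D: D consumed = 0.359 × 160 = 57.44 kmol/h = 1ξ₁ + 1ξ₂.
Selectivity: 1ξ₁ / (1ξ₂) = 2.49 → ξ₁ = 2.49 ξ₂.
Substitute: (1·2.49 + 1) ξ₂ = 57.44 → ξ₂ = 16.46 kmol/h, ξ₁ = 40.98 kmol/h.
Outlet amounts (n = n₀ + Σ ν·ξ):
  D: 160 − 1(40.98) − 1(16.46) = 102.6
  A: 0 + 1(40.98) = 40.98
  G: 0 + 1(16.46) = 16.46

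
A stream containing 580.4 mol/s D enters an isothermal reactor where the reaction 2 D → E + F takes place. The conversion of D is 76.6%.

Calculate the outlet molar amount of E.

222 mol/s

D reacted = 0.766 × 580.4 = 444.6 mol/s; ν_D = −2, so ξ = 444.6/2 = 222.3 mol/s.
Outlet amounts (n = n₀ + ν ξ):
  D: 580.4 − 2(222.3) = 135.8
  E: 0 + 1(222.3) = 222.3
  F: 0 + 1(222.3) = 222.3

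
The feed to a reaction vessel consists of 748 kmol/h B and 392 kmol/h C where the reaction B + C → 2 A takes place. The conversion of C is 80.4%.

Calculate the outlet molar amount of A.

630 kmol/h

C reacted = 0.804 × 392 = 315.2 kmol/h; ν_C = −1, so ξ = 315.2/1 = 315.2 kmol/h.
Outlet amounts (n = n₀ + ν ξ):
  B: 748 − 1(315.2) = 432.8
  C: 392 − 1(315.2) = 76.83
  A: 0 + 2(315.2) = 630.3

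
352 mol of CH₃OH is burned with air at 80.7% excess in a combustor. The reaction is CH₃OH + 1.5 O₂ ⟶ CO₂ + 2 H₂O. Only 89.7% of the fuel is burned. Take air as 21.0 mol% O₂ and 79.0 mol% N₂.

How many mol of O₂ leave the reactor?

Stoichiometric O₂ = 1.5 × 352 = 528 mol; O₂ fed = 528 × 1.807 = 954.1 mol.
N₂ fed = 954.1 × 79/21 = 3589 mol.
Fuel reacted = 0.897 × 352 → ξ = 315.7 mol.
Outlet (n = n₀ + ν ξ):
  CH₃OH: 352 − 1(315.7) = 36.26
  O₂: 954.1 − 1.5(315.7) = 480.5
  N₂: 3589 (inert)
  CO₂: 0 + 1(315.7) = 315.7
  H₂O: 0 + 2(315.7) = 631.5

480 mol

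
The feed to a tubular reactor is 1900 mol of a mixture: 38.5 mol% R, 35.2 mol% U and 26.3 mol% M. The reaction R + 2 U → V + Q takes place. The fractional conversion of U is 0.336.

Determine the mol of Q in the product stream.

112 mol

U reacted = 0.336 × 668.8 = 224.7 mol; ν_U = −2, so ξ = 224.7/2 = 112.4 mol.
Outlet amounts (n = n₀ + ν ξ):
  R: 731.5 − 1(112.4) = 619.1
  U: 668.8 − 2(112.4) = 444.1
  V: 0 + 1(112.4) = 112.4
  Q: 0 + 1(112.4) = 112.4
  M: 499.7 (inert)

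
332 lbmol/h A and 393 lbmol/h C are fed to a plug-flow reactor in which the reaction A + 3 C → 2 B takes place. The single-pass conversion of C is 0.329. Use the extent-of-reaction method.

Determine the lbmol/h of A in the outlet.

C reacted = 0.329 × 393 = 129.3 lbmol/h; ν_C = −3, so ξ = 129.3/3 = 43.1 lbmol/h.
Outlet amounts (n = n₀ + ν ξ):
  A: 332 − 1(43.1) = 288.9
  C: 393 − 3(43.1) = 263.7
  B: 0 + 2(43.1) = 86.2

289 lbmol/h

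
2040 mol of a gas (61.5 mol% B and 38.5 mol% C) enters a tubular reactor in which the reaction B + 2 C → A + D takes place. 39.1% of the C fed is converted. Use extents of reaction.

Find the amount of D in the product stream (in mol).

154 mol

C reacted = 0.391 × 785.4 = 307.1 mol; ν_C = −2, so ξ = 307.1/2 = 153.5 mol.
Outlet amounts (n = n₀ + ν ξ):
  B: 1255 − 1(153.5) = 1101
  C: 785.4 − 2(153.5) = 478.3
  A: 0 + 1(153.5) = 153.5
  D: 0 + 1(153.5) = 153.5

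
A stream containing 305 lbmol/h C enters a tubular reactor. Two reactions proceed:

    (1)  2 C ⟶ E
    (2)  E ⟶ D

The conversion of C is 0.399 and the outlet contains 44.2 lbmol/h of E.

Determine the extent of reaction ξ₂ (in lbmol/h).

Conversion of C: C consumed = 2ξ₁ = 0.399 × 305 → ξ₁ = 60.85 lbmol/h.
E balance: n_E = 0 + 1ξ₁ − 1ξ₂ = 44.2 → ξ₂ = (1·60.85 − 44.2)/1 = 16.65 lbmol/h.
Outlet amounts (n = n₀ + Σ ν·ξ):
  C: 305 − 2(60.85) = 183.3
  E: 0 + 1(60.85) − 1(16.65) = 44.2
  D: 0 + 1(16.65) = 16.65

ξ₂ = 16.6 lbmol/h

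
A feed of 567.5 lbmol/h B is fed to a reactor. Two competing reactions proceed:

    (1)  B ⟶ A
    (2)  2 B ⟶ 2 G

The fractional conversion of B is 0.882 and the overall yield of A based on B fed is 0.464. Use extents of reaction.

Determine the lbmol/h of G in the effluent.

237 lbmol/h

Yield of A: 1ξ₁ / 567.5 = 0.464 → ξ₁ = 263.3 lbmol/h.
Conversion of B: 1ξ₁ + 2ξ₂ = 0.882 × 567.5 = 500.5 → ξ₂ = 118.6 lbmol/h.
Outlet amounts (n = n₀ + Σ ν·ξ):
  B: 567.5 − 1(263.3) − 2(118.6) = 66.96
  A: 0 + 1(263.3) = 263.3
  G: 0 + 2(118.6) = 237.2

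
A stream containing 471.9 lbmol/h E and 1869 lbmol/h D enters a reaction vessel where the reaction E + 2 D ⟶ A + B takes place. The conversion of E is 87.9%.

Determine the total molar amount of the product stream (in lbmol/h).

E reacted = 0.879 × 471.9 = 414.8 lbmol/h; ν_E = −1, so ξ = 414.8/1 = 414.8 lbmol/h.
Outlet amounts (n = n₀ + ν ξ):
  E: 471.9 − 1(414.8) = 57.1
  D: 1869 − 2(414.8) = 1039
  A: 0 + 1(414.8) = 414.8
  B: 0 + 1(414.8) = 414.8
Total out = 57.1 + 1039 + 414.8 + 414.8 = 1926 lbmol/h.

1930 lbmol/h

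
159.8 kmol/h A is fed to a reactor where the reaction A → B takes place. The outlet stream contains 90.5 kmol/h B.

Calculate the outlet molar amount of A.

For B: n = n₀ + 1ξ → 90.5 = 0 + 1ξ, giving ξ = 90.5 kmol/h.
Outlet amounts (n = n₀ + ν ξ):
  A: 159.8 − 1(90.5) = 69.3
  B: 0 + 1(90.5) = 90.5

69.3 kmol/h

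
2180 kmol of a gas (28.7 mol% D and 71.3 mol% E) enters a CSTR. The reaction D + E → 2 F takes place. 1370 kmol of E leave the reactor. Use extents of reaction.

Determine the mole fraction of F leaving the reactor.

0.169

For E: n = n₀ − 1ξ → 1370 = 1554 − 1ξ, giving ξ = 184.3 kmol.
Outlet amounts (n = n₀ + ν ξ):
  D: 625.7 − 1(184.3) = 441.3
  E: 1554 − 1(184.3) = 1370
  F: 0 + 2(184.3) = 368.7
Total out = 2180 kmol; y_F = 368.7 / 2180 = 0.1691.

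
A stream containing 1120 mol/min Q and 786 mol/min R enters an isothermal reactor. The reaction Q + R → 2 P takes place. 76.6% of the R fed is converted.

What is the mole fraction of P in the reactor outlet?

R reacted = 0.766 × 786 = 602.1 mol/min; ν_R = −1, so ξ = 602.1/1 = 602.1 mol/min.
Outlet amounts (n = n₀ + ν ξ):
  Q: 1120 − 1(602.1) = 517.9
  R: 786 − 1(602.1) = 183.9
  P: 0 + 2(602.1) = 1204
Total out = 1906 mol/min; y_P = 1204 / 1906 = 0.6318.

0.632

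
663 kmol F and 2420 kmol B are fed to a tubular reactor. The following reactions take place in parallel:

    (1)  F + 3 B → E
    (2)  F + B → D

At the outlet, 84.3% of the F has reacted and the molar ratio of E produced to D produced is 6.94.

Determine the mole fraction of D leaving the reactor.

0.0455

Conversion of F: F consumed = 0.843 × 663 = 558.9 kmol = 1ξ₁ + 1ξ₂.
Selectivity: 1ξ₁ / (1ξ₂) = 6.94 → ξ₁ = 6.94 ξ₂.
Substitute: (1·6.94 + 1) ξ₂ = 558.9 → ξ₂ = 70.39 kmol, ξ₁ = 488.5 kmol.
Outlet amounts (n = n₀ + Σ ν·ξ):
  F: 663 − 1(488.5) − 1(70.39) = 104.1
  B: 2420 − 3(488.5) − 1(70.39) = 884.1
  E: 0 + 1(488.5) = 488.5
  D: 0 + 1(70.39) = 70.39
Total out = 1547 kmol; y_D = 70.39 / 1547 = 0.0455.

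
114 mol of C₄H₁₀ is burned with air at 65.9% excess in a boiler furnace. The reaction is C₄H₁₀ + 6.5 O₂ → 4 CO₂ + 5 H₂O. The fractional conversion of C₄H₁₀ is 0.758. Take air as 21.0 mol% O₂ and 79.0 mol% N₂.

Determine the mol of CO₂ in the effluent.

346 mol

Stoichiometric O₂ = 6.5 × 114 = 741 mol; O₂ fed = 741 × 1.659 = 1229 mol.
N₂ fed = 1229 × 79/21 = 4625 mol.
Fuel reacted = 0.758 × 114 → ξ = 86.41 mol.
Outlet (n = n₀ + ν ξ):
  C₄H₁₀: 114 − 1(86.41) = 27.59
  O₂: 1229 − 6.5(86.41) = 667.6
  N₂: 4625 (inert)
  CO₂: 0 + 4(86.41) = 345.6
  H₂O: 0 + 5(86.41) = 432.1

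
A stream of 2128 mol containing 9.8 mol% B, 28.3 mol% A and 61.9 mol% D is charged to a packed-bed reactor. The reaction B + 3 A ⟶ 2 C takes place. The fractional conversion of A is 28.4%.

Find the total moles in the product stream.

A reacted = 0.284 × 602.2 = 171 mol; ν_A = −3, so ξ = 171/3 = 57.01 mol.
Outlet amounts (n = n₀ + ν ξ):
  B: 208.5 − 1(57.01) = 151.5
  A: 602.2 − 3(57.01) = 431.2
  C: 0 + 2(57.01) = 114
  D: 1317 (inert)
Total out = 151.5 + 431.2 + 114 + 1317 = 2014 mol.

2010 mol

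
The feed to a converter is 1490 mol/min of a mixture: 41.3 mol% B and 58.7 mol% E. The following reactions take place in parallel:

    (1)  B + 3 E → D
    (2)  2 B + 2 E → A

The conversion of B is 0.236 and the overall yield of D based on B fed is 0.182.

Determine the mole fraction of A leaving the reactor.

0.015

Yield of D: 1ξ₁ / 615.4 = 0.182 → ξ₁ = 112 mol/min.
Conversion of B: 1ξ₁ + 2ξ₂ = 0.236 × 615.4 = 145.2 → ξ₂ = 16.61 mol/min.
Outlet amounts (n = n₀ + Σ ν·ξ):
  B: 615.4 − 1(112) − 2(16.61) = 470.1
  E: 874.6 − 3(112) − 2(16.61) = 505.4
  D: 0 + 1(112) = 112
  A: 0 + 1(16.61) = 16.61
Total out = 1104 mol/min; y_A = 16.61 / 1104 = 0.01505.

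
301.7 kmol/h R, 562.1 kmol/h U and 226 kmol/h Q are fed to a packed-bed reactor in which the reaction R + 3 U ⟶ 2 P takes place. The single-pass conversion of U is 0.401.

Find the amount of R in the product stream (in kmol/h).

227 kmol/h

U reacted = 0.401 × 562.1 = 225.4 kmol/h; ν_U = −3, so ξ = 225.4/3 = 75.13 kmol/h.
Outlet amounts (n = n₀ + ν ξ):
  R: 301.7 − 1(75.13) = 226.6
  U: 562.1 − 3(75.13) = 336.7
  P: 0 + 2(75.13) = 150.3
  Q: 226 (inert)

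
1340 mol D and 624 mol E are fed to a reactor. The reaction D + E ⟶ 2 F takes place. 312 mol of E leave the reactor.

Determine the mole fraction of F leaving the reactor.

0.318

For E: n = n₀ − 1ξ → 312 = 624 − 1ξ, giving ξ = 312 mol.
Outlet amounts (n = n₀ + ν ξ):
  D: 1340 − 1(312) = 1028
  E: 624 − 1(312) = 312
  F: 0 + 2(312) = 624
Total out = 1964 mol; y_F = 624 / 1964 = 0.3177.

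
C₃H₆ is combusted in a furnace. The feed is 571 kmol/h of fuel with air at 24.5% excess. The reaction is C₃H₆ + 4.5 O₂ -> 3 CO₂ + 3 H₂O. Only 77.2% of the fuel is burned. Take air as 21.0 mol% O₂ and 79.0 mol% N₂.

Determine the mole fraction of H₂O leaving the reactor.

0.0825

Stoichiometric O₂ = 4.5 × 571 = 2570 kmol/h; O₂ fed = 2570 × 1.245 = 3199 kmol/h.
N₂ fed = 3199 × 79/21 = 12030 kmol/h.
Fuel reacted = 0.772 × 571 → ξ = 440.8 kmol/h.
Outlet (n = n₀ + ν ξ):
  C₃H₆: 571 − 1(440.8) = 130.2
  O₂: 3199 − 4.5(440.8) = 1215
  N₂: 12030 (inert)
  CO₂: 0 + 3(440.8) = 1322
  H₂O: 0 + 3(440.8) = 1322
Total out = 16020 kmol/h; y_H₂O = 1322 / 16020 = 0.08252.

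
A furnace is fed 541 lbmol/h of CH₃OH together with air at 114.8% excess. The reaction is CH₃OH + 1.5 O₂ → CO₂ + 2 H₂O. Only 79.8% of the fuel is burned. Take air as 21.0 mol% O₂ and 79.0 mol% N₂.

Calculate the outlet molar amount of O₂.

1100 lbmol/h

Stoichiometric O₂ = 1.5 × 541 = 811.5 lbmol/h; O₂ fed = 811.5 × 2.148 = 1743 lbmol/h.
N₂ fed = 1743 × 79/21 = 6557 lbmol/h.
Fuel reacted = 0.798 × 541 → ξ = 431.7 lbmol/h.
Outlet (n = n₀ + ν ξ):
  CH₃OH: 541 − 1(431.7) = 109.3
  O₂: 1743 − 1.5(431.7) = 1096
  N₂: 6557 (inert)
  CO₂: 0 + 1(431.7) = 431.7
  H₂O: 0 + 2(431.7) = 863.4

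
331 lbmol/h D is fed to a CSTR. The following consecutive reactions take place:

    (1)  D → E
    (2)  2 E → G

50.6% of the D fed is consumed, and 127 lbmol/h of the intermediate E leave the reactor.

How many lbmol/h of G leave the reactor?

20.2 lbmol/h

Conversion of D: D consumed = 1ξ₁ = 0.506 × 331 → ξ₁ = 167.5 lbmol/h.
E balance: n_E = 0 + 1ξ₁ − 2ξ₂ = 127 → ξ₂ = (1·167.5 − 127)/2 = 20.24 lbmol/h.
Outlet amounts (n = n₀ + Σ ν·ξ):
  D: 331 − 1(167.5) = 163.5
  E: 0 + 1(167.5) − 2(20.24) = 127
  G: 0 + 1(20.24) = 20.24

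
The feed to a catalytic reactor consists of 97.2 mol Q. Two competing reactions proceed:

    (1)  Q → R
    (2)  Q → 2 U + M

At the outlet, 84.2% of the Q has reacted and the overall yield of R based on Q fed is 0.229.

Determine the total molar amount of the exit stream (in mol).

Yield of R: 1ξ₁ / 97.2 = 0.229 → ξ₁ = 22.26 mol.
Conversion of Q: 1ξ₁ + 1ξ₂ = 0.842 × 97.2 = 81.84 → ξ₂ = 59.58 mol.
Outlet amounts (n = n₀ + Σ ν·ξ):
  Q: 97.2 − 1(22.26) − 1(59.58) = 15.36
  R: 0 + 1(22.26) = 22.26
  U: 0 + 2(59.58) = 119.2
  M: 0 + 1(59.58) = 59.58
Total out = 15.36 + 22.26 + 119.2 + 59.58 = 216.4 mol.

216 mol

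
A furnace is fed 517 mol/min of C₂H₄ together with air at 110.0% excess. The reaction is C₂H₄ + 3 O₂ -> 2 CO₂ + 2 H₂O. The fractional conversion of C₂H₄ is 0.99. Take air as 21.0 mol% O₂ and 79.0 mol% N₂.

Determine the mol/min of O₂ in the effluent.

1720 mol/min

Stoichiometric O₂ = 3 × 517 = 1551 mol/min; O₂ fed = 1551 × 2.100 = 3257 mol/min.
N₂ fed = 3257 × 79/21 = 12250 mol/min.
Fuel reacted = 0.99 × 517 → ξ = 511.8 mol/min.
Outlet (n = n₀ + ν ξ):
  C₂H₄: 517 − 1(511.8) = 5.17
  O₂: 3257 − 3(511.8) = 1722
  N₂: 12250 (inert)
  CO₂: 0 + 2(511.8) = 1024
  H₂O: 0 + 2(511.8) = 1024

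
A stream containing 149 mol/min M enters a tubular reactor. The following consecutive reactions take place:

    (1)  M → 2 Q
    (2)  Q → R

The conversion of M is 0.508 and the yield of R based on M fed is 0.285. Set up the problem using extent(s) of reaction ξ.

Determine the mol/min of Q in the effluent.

109 mol/min

Conversion of M: M consumed = 1ξ₁ = 0.508 × 149 → ξ₁ = 75.69 mol/min.
Yield of R: 1ξ₂ / 149 = 0.285 → ξ₂ = 42.46 mol/min.
Outlet amounts (n = n₀ + Σ ν·ξ):
  M: 149 − 1(75.69) = 73.31
  Q: 0 + 2(75.69) − 1(42.46) = 108.9
  R: 0 + 1(42.46) = 42.46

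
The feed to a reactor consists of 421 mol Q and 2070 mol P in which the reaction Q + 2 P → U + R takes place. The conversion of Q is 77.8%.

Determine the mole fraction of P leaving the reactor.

Q reacted = 0.778 × 421 = 327.5 mol; ν_Q = −1, so ξ = 327.5/1 = 327.5 mol.
Outlet amounts (n = n₀ + ν ξ):
  Q: 421 − 1(327.5) = 93.46
  P: 2070 − 2(327.5) = 1415
  U: 0 + 1(327.5) = 327.5
  R: 0 + 1(327.5) = 327.5
Total out = 2163 mol; y_P = 1415 / 2163 = 0.654.

0.654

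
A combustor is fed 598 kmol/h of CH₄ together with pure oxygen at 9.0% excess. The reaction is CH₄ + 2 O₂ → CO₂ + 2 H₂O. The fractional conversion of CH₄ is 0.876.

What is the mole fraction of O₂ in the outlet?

Stoichiometric O₂ = 2 × 598 = 1196 kmol/h; O₂ fed = 1196 × 1.090 = 1304 kmol/h.
Fuel reacted = 0.876 × 598 → ξ = 523.8 kmol/h.
Outlet (n = n₀ + ν ξ):
  CH₄: 598 − 1(523.8) = 74.15
  O₂: 1304 − 2(523.8) = 255.9
  CO₂: 0 + 1(523.8) = 523.8
  H₂O: 0 + 2(523.8) = 1048
Total out = 1902 kmol/h; y_O₂ = 255.9 / 1902 = 0.1346.

0.135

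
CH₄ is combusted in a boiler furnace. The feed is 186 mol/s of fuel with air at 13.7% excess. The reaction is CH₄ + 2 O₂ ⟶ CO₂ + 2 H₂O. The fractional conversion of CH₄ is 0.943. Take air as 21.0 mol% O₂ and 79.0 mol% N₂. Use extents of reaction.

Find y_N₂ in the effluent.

0.723

Stoichiometric O₂ = 2 × 186 = 372 mol/s; O₂ fed = 372 × 1.137 = 423 mol/s.
N₂ fed = 423 × 79/21 = 1591 mol/s.
Fuel reacted = 0.943 × 186 → ξ = 175.4 mol/s.
Outlet (n = n₀ + ν ξ):
  CH₄: 186 − 1(175.4) = 10.6
  O₂: 423 − 2(175.4) = 72.17
  N₂: 1591 (inert)
  CO₂: 0 + 1(175.4) = 175.4
  H₂O: 0 + 2(175.4) = 350.8
Total out = 2200 mol/s; y_N₂ = 1591 / 2200 = 0.7232.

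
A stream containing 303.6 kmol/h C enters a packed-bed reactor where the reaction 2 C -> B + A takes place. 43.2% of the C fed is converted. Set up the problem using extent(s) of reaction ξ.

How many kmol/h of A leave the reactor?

C reacted = 0.432 × 303.6 = 131.2 kmol/h; ν_C = −2, so ξ = 131.2/2 = 65.58 kmol/h.
Outlet amounts (n = n₀ + ν ξ):
  C: 303.6 − 2(65.58) = 172.4
  B: 0 + 1(65.58) = 65.58
  A: 0 + 1(65.58) = 65.58

65.6 kmol/h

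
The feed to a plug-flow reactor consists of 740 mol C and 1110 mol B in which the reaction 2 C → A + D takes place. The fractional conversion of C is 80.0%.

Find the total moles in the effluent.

1850 mol

C reacted = 0.8 × 740 = 592 mol; ν_C = −2, so ξ = 592/2 = 296 mol.
Outlet amounts (n = n₀ + ν ξ):
  C: 740 − 2(296) = 148
  A: 0 + 1(296) = 296
  D: 0 + 1(296) = 296
  B: 1110 (inert)
Total out = 148 + 296 + 296 + 1110 = 1850 mol.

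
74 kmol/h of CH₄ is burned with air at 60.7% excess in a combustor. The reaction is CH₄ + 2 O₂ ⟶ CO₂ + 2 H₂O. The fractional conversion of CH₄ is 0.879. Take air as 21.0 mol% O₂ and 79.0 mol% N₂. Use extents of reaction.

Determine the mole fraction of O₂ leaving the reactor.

0.0893

Stoichiometric O₂ = 2 × 74 = 148 kmol/h; O₂ fed = 148 × 1.607 = 237.8 kmol/h.
N₂ fed = 237.8 × 79/21 = 894.7 kmol/h.
Fuel reacted = 0.879 × 74 → ξ = 65.05 kmol/h.
Outlet (n = n₀ + ν ξ):
  CH₄: 74 − 1(65.05) = 8.954
  O₂: 237.8 − 2(65.05) = 107.7
  N₂: 894.7 (inert)
  CO₂: 0 + 1(65.05) = 65.05
  H₂O: 0 + 2(65.05) = 130.1
Total out = 1207 kmol/h; y_O₂ = 107.7 / 1207 = 0.0893.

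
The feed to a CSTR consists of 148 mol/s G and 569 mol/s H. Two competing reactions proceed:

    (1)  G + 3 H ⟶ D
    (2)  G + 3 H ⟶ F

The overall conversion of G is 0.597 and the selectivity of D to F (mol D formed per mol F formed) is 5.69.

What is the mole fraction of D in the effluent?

Conversion of G: G consumed = 0.597 × 148 = 88.36 mol/s = 1ξ₁ + 1ξ₂.
Selectivity: 1ξ₁ / (1ξ₂) = 5.69 → ξ₁ = 5.69 ξ₂.
Substitute: (1·5.69 + 1) ξ₂ = 88.36 → ξ₂ = 13.21 mol/s, ξ₁ = 75.15 mol/s.
Outlet amounts (n = n₀ + Σ ν·ξ):
  G: 148 − 1(75.15) − 1(13.21) = 59.64
  H: 569 − 3(75.15) − 3(13.21) = 303.9
  D: 0 + 1(75.15) = 75.15
  F: 0 + 1(13.21) = 13.21
Total out = 451.9 mol/s; y_D = 75.15 / 451.9 = 0.1663.

0.166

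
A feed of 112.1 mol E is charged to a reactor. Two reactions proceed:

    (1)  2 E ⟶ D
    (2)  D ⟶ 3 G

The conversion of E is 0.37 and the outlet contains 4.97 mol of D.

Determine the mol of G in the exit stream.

Conversion of E: E consumed = 2ξ₁ = 0.37 × 112.1 → ξ₁ = 20.74 mol.
D balance: n_D = 0 + 1ξ₁ − 1ξ₂ = 4.97 → ξ₂ = (1·20.74 − 4.97)/1 = 15.77 mol.
Outlet amounts (n = n₀ + Σ ν·ξ):
  E: 112.1 − 2(20.74) = 70.62
  D: 0 + 1(20.74) − 1(15.77) = 4.97
  G: 0 + 3(15.77) = 47.31

47.3 mol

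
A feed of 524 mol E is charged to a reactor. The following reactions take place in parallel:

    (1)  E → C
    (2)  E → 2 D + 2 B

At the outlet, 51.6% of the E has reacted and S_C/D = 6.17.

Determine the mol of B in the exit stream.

40.5 mol

Conversion of E: E consumed = 0.516 × 524 = 270.4 mol = 1ξ₁ + 1ξ₂.
Selectivity: 1ξ₁ / (2ξ₂) = 6.17 → ξ₁ = 12.34 ξ₂.
Substitute: (1·12.34 + 1) ξ₂ = 270.4 → ξ₂ = 20.27 mol, ξ₁ = 250.1 mol.
Outlet amounts (n = n₀ + Σ ν·ξ):
  E: 524 − 1(250.1) − 1(20.27) = 253.6
  C: 0 + 1(250.1) = 250.1
  D: 0 + 2(20.27) = 40.54
  B: 0 + 2(20.27) = 40.54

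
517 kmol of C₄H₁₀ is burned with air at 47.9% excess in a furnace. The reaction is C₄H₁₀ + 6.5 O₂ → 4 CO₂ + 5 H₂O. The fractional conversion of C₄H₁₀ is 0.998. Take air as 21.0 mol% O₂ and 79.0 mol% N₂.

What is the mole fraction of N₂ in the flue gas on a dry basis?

0.835

Stoichiometric O₂ = 6.5 × 517 = 3360 kmol; O₂ fed = 3360 × 1.479 = 4970 kmol.
N₂ fed = 4970 × 79/21 = 18700 kmol.
Fuel reacted = 0.998 × 517 → ξ = 516 kmol.
Outlet (n = n₀ + ν ξ):
  C₄H₁₀: 517 − 1(516) = 1.034
  O₂: 4970 − 6.5(516) = 1616
  N₂: 18700 (inert)
  CO₂: 0 + 4(516) = 2064
  H₂O: 0 + 5(516) = 2580
Dry total = 22380 kmol; y_N₂ (dry) = 18700 / 22380 = 0.8355.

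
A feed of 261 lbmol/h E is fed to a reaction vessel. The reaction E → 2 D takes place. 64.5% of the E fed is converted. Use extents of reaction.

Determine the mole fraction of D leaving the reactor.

E reacted = 0.645 × 261 = 168.3 lbmol/h; ν_E = −1, so ξ = 168.3/1 = 168.3 lbmol/h.
Outlet amounts (n = n₀ + ν ξ):
  E: 261 − 1(168.3) = 92.66
  D: 0 + 2(168.3) = 336.7
Total out = 429.3 lbmol/h; y_D = 336.7 / 429.3 = 0.7842.

0.784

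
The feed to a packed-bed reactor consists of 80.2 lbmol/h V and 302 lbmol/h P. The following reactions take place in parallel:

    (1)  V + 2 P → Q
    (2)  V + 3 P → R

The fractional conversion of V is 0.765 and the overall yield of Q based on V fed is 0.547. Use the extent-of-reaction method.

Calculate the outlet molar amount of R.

17.5 lbmol/h

Yield of Q: 1ξ₁ / 80.2 = 0.547 → ξ₁ = 43.87 lbmol/h.
Conversion of V: 1ξ₁ + 1ξ₂ = 0.765 × 80.2 = 61.35 → ξ₂ = 17.48 lbmol/h.
Outlet amounts (n = n₀ + Σ ν·ξ):
  V: 80.2 − 1(43.87) − 1(17.48) = 18.85
  P: 302 − 2(43.87) − 3(17.48) = 161.8
  Q: 0 + 1(43.87) = 43.87
  R: 0 + 1(17.48) = 17.48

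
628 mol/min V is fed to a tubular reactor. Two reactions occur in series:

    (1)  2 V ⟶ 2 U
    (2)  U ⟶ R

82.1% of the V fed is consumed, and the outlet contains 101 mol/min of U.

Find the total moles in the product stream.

628 mol/min

Conversion of V: V consumed = 2ξ₁ = 0.821 × 628 → ξ₁ = 257.8 mol/min.
U balance: n_U = 0 + 2ξ₁ − 1ξ₂ = 101 → ξ₂ = (2·257.8 − 101)/1 = 414.6 mol/min.
Outlet amounts (n = n₀ + Σ ν·ξ):
  V: 628 − 2(257.8) = 112.4
  U: 0 + 2(257.8) − 1(414.6) = 101
  R: 0 + 1(414.6) = 414.6
Total out = 112.4 + 101 + 414.6 = 628 mol/min.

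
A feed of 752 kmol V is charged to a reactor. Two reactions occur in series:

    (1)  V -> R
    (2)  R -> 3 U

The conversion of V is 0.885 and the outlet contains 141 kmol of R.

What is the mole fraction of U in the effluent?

0.874

Conversion of V: V consumed = 1ξ₁ = 0.885 × 752 → ξ₁ = 665.5 kmol.
R balance: n_R = 0 + 1ξ₁ − 1ξ₂ = 141 → ξ₂ = (1·665.5 − 141)/1 = 524.5 kmol.
Outlet amounts (n = n₀ + Σ ν·ξ):
  V: 752 − 1(665.5) = 86.48
  R: 0 + 1(665.5) − 1(524.5) = 141
  U: 0 + 3(524.5) = 1574
Total out = 1801 kmol; y_U = 1574 / 1801 = 0.8737.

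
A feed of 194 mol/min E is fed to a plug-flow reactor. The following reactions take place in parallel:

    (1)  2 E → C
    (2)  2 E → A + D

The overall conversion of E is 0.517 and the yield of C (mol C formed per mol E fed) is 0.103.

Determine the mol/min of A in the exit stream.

Yield of C: 1ξ₁ / 194 = 0.103 → ξ₁ = 19.98 mol/min.
Conversion of E: 2ξ₁ + 2ξ₂ = 0.517 × 194 = 100.3 → ξ₂ = 30.17 mol/min.
Outlet amounts (n = n₀ + Σ ν·ξ):
  E: 194 − 2(19.98) − 2(30.17) = 93.7
  C: 0 + 1(19.98) = 19.98
  A: 0 + 1(30.17) = 30.17
  D: 0 + 1(30.17) = 30.17

30.2 mol/min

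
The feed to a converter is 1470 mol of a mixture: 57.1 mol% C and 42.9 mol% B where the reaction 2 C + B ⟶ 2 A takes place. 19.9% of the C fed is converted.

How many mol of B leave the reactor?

547 mol

C reacted = 0.199 × 839.4 = 167 mol; ν_C = −2, so ξ = 167/2 = 83.52 mol.
Outlet amounts (n = n₀ + ν ξ):
  C: 839.4 − 2(83.52) = 672.3
  B: 630.6 − 1(83.52) = 547.1
  A: 0 + 2(83.52) = 167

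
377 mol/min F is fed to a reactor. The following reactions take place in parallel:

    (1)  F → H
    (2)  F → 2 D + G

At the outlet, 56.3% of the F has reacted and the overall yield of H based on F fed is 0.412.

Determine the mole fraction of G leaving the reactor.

Yield of H: 1ξ₁ / 377 = 0.412 → ξ₁ = 155.3 mol/min.
Conversion of F: 1ξ₁ + 1ξ₂ = 0.563 × 377 = 212.3 → ξ₂ = 56.93 mol/min.
Outlet amounts (n = n₀ + Σ ν·ξ):
  F: 377 − 1(155.3) − 1(56.93) = 164.7
  H: 0 + 1(155.3) = 155.3
  D: 0 + 2(56.93) = 113.9
  G: 0 + 1(56.93) = 56.93
Total out = 490.9 mol/min; y_G = 56.93 / 490.9 = 0.116.

0.116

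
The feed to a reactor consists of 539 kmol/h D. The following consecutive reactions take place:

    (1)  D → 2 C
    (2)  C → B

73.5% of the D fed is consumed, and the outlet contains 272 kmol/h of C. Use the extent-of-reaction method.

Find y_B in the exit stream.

Conversion of D: D consumed = 1ξ₁ = 0.735 × 539 → ξ₁ = 396.2 kmol/h.
C balance: n_C = 0 + 2ξ₁ − 1ξ₂ = 272 → ξ₂ = (2·396.2 − 272)/1 = 520.3 kmol/h.
Outlet amounts (n = n₀ + Σ ν·ξ):
  D: 539 − 1(396.2) = 142.8
  C: 0 + 2(396.2) − 1(520.3) = 272
  B: 0 + 1(520.3) = 520.3
Total out = 935.2 kmol/h; y_B = 520.3 / 935.2 = 0.5564.

0.556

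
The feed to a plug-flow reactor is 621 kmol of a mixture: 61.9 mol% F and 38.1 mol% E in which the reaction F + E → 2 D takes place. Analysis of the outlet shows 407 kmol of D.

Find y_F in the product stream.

For D: n = n₀ + 2ξ → 407 = 0 + 2ξ, giving ξ = 203.5 kmol.
Outlet amounts (n = n₀ + ν ξ):
  F: 384.4 − 1(203.5) = 180.9
  E: 236.6 − 1(203.5) = 33.1
  D: 0 + 2(203.5) = 407
Total out = 621 kmol; y_F = 180.9 / 621 = 0.2913.

0.291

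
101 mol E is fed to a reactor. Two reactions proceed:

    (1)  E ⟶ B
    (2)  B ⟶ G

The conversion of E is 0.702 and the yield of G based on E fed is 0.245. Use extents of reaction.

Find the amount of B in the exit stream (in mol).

Conversion of E: E consumed = 1ξ₁ = 0.702 × 101 → ξ₁ = 70.9 mol.
Yield of G: 1ξ₂ / 101 = 0.245 → ξ₂ = 24.75 mol.
Outlet amounts (n = n₀ + Σ ν·ξ):
  E: 101 − 1(70.9) = 30.1
  B: 0 + 1(70.9) − 1(24.75) = 46.16
  G: 0 + 1(24.75) = 24.75

46.2 mol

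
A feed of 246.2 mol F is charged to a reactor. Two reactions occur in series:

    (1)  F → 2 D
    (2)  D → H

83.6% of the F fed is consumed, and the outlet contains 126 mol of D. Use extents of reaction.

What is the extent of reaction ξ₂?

ξ₂ = 286 mol

Conversion of F: F consumed = 1ξ₁ = 0.836 × 246.2 → ξ₁ = 205.8 mol.
D balance: n_D = 0 + 2ξ₁ − 1ξ₂ = 126 → ξ₂ = (2·205.8 − 126)/1 = 285.6 mol.
Outlet amounts (n = n₀ + Σ ν·ξ):
  F: 246.2 − 1(205.8) = 40.38
  D: 0 + 2(205.8) − 1(285.6) = 126
  H: 0 + 1(285.6) = 285.6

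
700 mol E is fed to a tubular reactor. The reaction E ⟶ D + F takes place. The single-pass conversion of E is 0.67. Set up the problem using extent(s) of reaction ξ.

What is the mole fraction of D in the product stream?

E reacted = 0.67 × 700 = 469 mol; ν_E = −1, so ξ = 469/1 = 469 mol.
Outlet amounts (n = n₀ + ν ξ):
  E: 700 − 1(469) = 231
  D: 0 + 1(469) = 469
  F: 0 + 1(469) = 469
Total out = 1169 mol; y_D = 469 / 1169 = 0.4012.

0.401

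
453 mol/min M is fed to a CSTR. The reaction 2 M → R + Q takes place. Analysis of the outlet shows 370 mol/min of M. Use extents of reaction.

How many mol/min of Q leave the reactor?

For M: n = n₀ − 2ξ → 370 = 453 − 2ξ, giving ξ = 41.5 mol/min.
Outlet amounts (n = n₀ + ν ξ):
  M: 453 − 2(41.5) = 370
  R: 0 + 1(41.5) = 41.5
  Q: 0 + 1(41.5) = 41.5

41.5 mol/min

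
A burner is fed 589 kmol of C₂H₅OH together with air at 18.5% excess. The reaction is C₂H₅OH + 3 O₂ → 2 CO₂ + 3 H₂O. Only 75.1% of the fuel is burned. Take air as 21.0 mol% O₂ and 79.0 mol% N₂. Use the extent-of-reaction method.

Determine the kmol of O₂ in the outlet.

767 kmol

Stoichiometric O₂ = 3 × 589 = 1767 kmol; O₂ fed = 1767 × 1.185 = 2094 kmol.
N₂ fed = 2094 × 79/21 = 7877 kmol.
Fuel reacted = 0.751 × 589 → ξ = 442.3 kmol.
Outlet (n = n₀ + ν ξ):
  C₂H₅OH: 589 − 1(442.3) = 146.7
  O₂: 2094 − 3(442.3) = 766.9
  N₂: 7877 (inert)
  CO₂: 0 + 2(442.3) = 884.7
  H₂O: 0 + 3(442.3) = 1327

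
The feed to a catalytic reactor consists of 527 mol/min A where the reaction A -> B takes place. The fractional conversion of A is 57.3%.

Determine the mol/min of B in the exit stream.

302 mol/min

A reacted = 0.573 × 527 = 302 mol/min; ν_A = −1, so ξ = 302/1 = 302 mol/min.
Outlet amounts (n = n₀ + ν ξ):
  A: 527 − 1(302) = 225
  B: 0 + 1(302) = 302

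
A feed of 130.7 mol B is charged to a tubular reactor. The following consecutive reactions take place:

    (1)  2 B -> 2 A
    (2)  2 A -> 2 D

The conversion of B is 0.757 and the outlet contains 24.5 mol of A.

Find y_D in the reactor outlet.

Conversion of B: B consumed = 2ξ₁ = 0.757 × 130.7 → ξ₁ = 49.47 mol.
A balance: n_A = 0 + 2ξ₁ − 2ξ₂ = 24.5 → ξ₂ = (2·49.47 − 24.5)/2 = 37.22 mol.
Outlet amounts (n = n₀ + Σ ν·ξ):
  B: 130.7 − 2(49.47) = 31.76
  A: 0 + 2(49.47) − 2(37.22) = 24.5
  D: 0 + 2(37.22) = 74.44
Total out = 130.7 mol; y_D = 74.44 / 130.7 = 0.5695.

0.57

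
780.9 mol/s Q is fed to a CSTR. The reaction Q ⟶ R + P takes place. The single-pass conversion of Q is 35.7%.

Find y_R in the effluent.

Q reacted = 0.357 × 780.9 = 278.8 mol/s; ν_Q = −1, so ξ = 278.8/1 = 278.8 mol/s.
Outlet amounts (n = n₀ + ν ξ):
  Q: 780.9 − 1(278.8) = 502.1
  R: 0 + 1(278.8) = 278.8
  P: 0 + 1(278.8) = 278.8
Total out = 1060 mol/s; y_R = 278.8 / 1060 = 0.2631.

0.263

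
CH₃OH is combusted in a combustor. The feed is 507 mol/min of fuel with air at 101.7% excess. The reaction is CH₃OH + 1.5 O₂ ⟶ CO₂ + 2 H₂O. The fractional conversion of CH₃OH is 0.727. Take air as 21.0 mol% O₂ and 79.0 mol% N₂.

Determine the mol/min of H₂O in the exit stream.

Stoichiometric O₂ = 1.5 × 507 = 760.5 mol/min; O₂ fed = 760.5 × 2.017 = 1534 mol/min.
N₂ fed = 1534 × 79/21 = 5770 mol/min.
Fuel reacted = 0.727 × 507 → ξ = 368.6 mol/min.
Outlet (n = n₀ + ν ξ):
  CH₃OH: 507 − 1(368.6) = 138.4
  O₂: 1534 − 1.5(368.6) = 981
  N₂: 5770 (inert)
  CO₂: 0 + 1(368.6) = 368.6
  H₂O: 0 + 2(368.6) = 737.2

737 mol/min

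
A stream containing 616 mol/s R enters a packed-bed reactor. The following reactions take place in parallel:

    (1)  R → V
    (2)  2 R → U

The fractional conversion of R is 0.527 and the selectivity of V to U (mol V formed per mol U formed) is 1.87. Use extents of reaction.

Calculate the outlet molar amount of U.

Conversion of R: R consumed = 0.527 × 616 = 324.6 mol/s = 1ξ₁ + 2ξ₂.
Selectivity: 1ξ₁ / (1ξ₂) = 1.87 → ξ₁ = 1.87 ξ₂.
Substitute: (1·1.87 + 2) ξ₂ = 324.6 → ξ₂ = 83.88 mol/s, ξ₁ = 156.9 mol/s.
Outlet amounts (n = n₀ + Σ ν·ξ):
  R: 616 − 1(156.9) − 2(83.88) = 291.4
  V: 0 + 1(156.9) = 156.9
  U: 0 + 1(83.88) = 83.88

83.9 mol/s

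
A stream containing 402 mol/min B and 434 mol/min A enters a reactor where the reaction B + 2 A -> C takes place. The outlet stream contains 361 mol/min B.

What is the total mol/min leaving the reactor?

For B: n = n₀ − 1ξ → 361 = 402 − 1ξ, giving ξ = 41 mol/min.
Outlet amounts (n = n₀ + ν ξ):
  B: 402 − 1(41) = 361
  A: 434 − 2(41) = 352
  C: 0 + 1(41) = 41
Total out = 361 + 352 + 41 = 754 mol/min.

754 mol/min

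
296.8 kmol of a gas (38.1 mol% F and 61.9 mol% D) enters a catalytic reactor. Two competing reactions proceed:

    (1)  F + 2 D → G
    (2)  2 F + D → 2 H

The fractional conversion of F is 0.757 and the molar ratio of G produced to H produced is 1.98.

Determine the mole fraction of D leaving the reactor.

0.33

Conversion of F: F consumed = 0.757 × 113.1 = 85.6 kmol = 1ξ₁ + 2ξ₂.
Selectivity: 1ξ₁ / (2ξ₂) = 1.98 → ξ₁ = 3.96 ξ₂.
Substitute: (1·3.96 + 2) ξ₂ = 85.6 → ξ₂ = 14.36 kmol, ξ₁ = 56.88 kmol.
Outlet amounts (n = n₀ + Σ ν·ξ):
  F: 113.1 − 1(56.88) − 2(14.36) = 27.48
  D: 183.7 − 2(56.88) − 1(14.36) = 55.6
  G: 0 + 1(56.88) = 56.88
  H: 0 + 2(14.36) = 28.73
Total out = 168.7 kmol; y_D = 55.6 / 168.7 = 0.3296.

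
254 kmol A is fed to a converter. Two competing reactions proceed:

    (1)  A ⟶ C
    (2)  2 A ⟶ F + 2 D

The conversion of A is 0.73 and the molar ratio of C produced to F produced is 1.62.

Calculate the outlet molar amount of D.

Conversion of A: A consumed = 0.73 × 254 = 185.4 kmol = 1ξ₁ + 2ξ₂.
Selectivity: 1ξ₁ / (1ξ₂) = 1.62 → ξ₁ = 1.62 ξ₂.
Substitute: (1·1.62 + 2) ξ₂ = 185.4 → ξ₂ = 51.22 kmol, ξ₁ = 82.98 kmol.
Outlet amounts (n = n₀ + Σ ν·ξ):
  A: 254 − 1(82.98) − 2(51.22) = 68.58
  C: 0 + 1(82.98) = 82.98
  F: 0 + 1(51.22) = 51.22
  D: 0 + 2(51.22) = 102.4

102 kmol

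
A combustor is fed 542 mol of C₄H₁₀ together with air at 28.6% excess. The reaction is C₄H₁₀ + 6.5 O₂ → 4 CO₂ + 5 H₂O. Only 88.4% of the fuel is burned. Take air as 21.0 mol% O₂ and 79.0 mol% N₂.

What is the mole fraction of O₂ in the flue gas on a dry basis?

Stoichiometric O₂ = 6.5 × 542 = 3523 mol; O₂ fed = 3523 × 1.286 = 4531 mol.
N₂ fed = 4531 × 79/21 = 17040 mol.
Fuel reacted = 0.884 × 542 → ξ = 479.1 mol.
Outlet (n = n₀ + ν ξ):
  C₄H₁₀: 542 − 1(479.1) = 62.87
  O₂: 4531 − 6.5(479.1) = 1416
  N₂: 17040 (inert)
  CO₂: 0 + 4(479.1) = 1917
  H₂O: 0 + 5(479.1) = 2396
Dry total = 20440 mol; y_O₂ (dry) = 1416 / 20440 = 0.06929.

0.0693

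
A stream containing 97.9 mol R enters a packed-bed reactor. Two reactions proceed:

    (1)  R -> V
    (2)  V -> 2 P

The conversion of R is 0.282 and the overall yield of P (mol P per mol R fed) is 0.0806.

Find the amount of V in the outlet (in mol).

Conversion of R: R consumed = 1ξ₁ = 0.282 × 97.9 → ξ₁ = 27.61 mol.
Yield of P: 2ξ₂ / 97.9 = 0.0806 → ξ₂ = 3.945 mol.
Outlet amounts (n = n₀ + Σ ν·ξ):
  R: 97.9 − 1(27.61) = 70.29
  V: 0 + 1(27.61) − 1(3.945) = 23.66
  P: 0 + 2(3.945) = 7.891

23.7 mol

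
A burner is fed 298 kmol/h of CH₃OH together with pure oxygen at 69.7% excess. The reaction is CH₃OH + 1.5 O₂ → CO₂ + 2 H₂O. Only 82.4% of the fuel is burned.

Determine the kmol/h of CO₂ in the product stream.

246 kmol/h

Stoichiometric O₂ = 1.5 × 298 = 447 kmol/h; O₂ fed = 447 × 1.697 = 758.6 kmol/h.
Fuel reacted = 0.824 × 298 → ξ = 245.6 kmol/h.
Outlet (n = n₀ + ν ξ):
  CH₃OH: 298 − 1(245.6) = 52.45
  O₂: 758.6 − 1.5(245.6) = 390.2
  CO₂: 0 + 1(245.6) = 245.6
  H₂O: 0 + 2(245.6) = 491.1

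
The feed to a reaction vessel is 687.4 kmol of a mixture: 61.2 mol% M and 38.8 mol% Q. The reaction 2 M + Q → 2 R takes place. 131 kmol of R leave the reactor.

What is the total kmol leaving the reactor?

622 kmol

For R: n = n₀ + 2ξ → 131 = 0 + 2ξ, giving ξ = 65.5 kmol.
Outlet amounts (n = n₀ + ν ξ):
  M: 420.7 − 2(65.5) = 289.7
  Q: 266.7 − 1(65.5) = 201.2
  R: 0 + 2(65.5) = 131
Total out = 289.7 + 201.2 + 131 = 621.9 kmol.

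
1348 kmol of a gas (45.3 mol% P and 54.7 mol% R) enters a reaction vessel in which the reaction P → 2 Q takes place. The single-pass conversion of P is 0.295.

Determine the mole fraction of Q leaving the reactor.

P reacted = 0.295 × 610.6 = 180.1 kmol; ν_P = −1, so ξ = 180.1/1 = 180.1 kmol.
Outlet amounts (n = n₀ + ν ξ):
  P: 610.6 − 1(180.1) = 430.5
  Q: 0 + 2(180.1) = 360.3
  R: 737.4 (inert)
Total out = 1528 kmol; y_Q = 360.3 / 1528 = 0.2358.

0.236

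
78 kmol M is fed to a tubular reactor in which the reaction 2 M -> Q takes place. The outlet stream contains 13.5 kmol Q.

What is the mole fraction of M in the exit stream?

0.791

For Q: n = n₀ + 1ξ → 13.5 = 0 + 1ξ, giving ξ = 13.5 kmol.
Outlet amounts (n = n₀ + ν ξ):
  M: 78 − 2(13.5) = 51
  Q: 0 + 1(13.5) = 13.5
Total out = 64.5 kmol; y_M = 51 / 64.5 = 0.7907.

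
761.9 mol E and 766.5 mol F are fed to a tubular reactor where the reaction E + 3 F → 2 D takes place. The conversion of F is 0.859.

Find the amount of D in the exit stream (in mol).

439 mol

F reacted = 0.859 × 766.5 = 658.4 mol; ν_F = −3, so ξ = 658.4/3 = 219.5 mol.
Outlet amounts (n = n₀ + ν ξ):
  E: 761.9 − 1(219.5) = 542.4
  F: 766.5 − 3(219.5) = 108.1
  D: 0 + 2(219.5) = 438.9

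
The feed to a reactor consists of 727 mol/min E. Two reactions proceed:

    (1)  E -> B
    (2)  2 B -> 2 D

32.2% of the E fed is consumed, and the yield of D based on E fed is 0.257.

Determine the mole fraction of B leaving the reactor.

Conversion of E: E consumed = 1ξ₁ = 0.322 × 727 → ξ₁ = 234.1 mol/min.
Yield of D: 2ξ₂ / 727 = 0.257 → ξ₂ = 93.42 mol/min.
Outlet amounts (n = n₀ + Σ ν·ξ):
  E: 727 − 1(234.1) = 492.9
  B: 0 + 1(234.1) − 2(93.42) = 47.25
  D: 0 + 2(93.42) = 186.8
Total out = 727 mol/min; y_B = 47.25 / 727 = 0.065.

0.065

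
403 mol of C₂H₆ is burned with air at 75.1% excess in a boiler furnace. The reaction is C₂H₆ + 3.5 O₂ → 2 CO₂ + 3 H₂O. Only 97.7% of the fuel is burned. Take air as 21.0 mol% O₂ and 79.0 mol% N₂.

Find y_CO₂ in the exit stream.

Stoichiometric O₂ = 3.5 × 403 = 1410 mol; O₂ fed = 1410 × 1.751 = 2470 mol.
N₂ fed = 2470 × 79/21 = 9291 mol.
Fuel reacted = 0.977 × 403 → ξ = 393.7 mol.
Outlet (n = n₀ + ν ξ):
  C₂H₆: 403 − 1(393.7) = 9.269
  O₂: 2470 − 3.5(393.7) = 1092
  N₂: 9291 (inert)
  CO₂: 0 + 2(393.7) = 787.5
  H₂O: 0 + 3(393.7) = 1181
Total out = 12360 mol; y_CO₂ = 787.5 / 12360 = 0.06371.

0.0637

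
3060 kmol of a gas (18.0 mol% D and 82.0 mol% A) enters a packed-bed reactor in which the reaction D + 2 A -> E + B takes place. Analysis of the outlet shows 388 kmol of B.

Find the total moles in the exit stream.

2670 kmol

For B: n = n₀ + 1ξ → 388 = 0 + 1ξ, giving ξ = 388 kmol.
Outlet amounts (n = n₀ + ν ξ):
  D: 550.8 − 1(388) = 162.8
  A: 2509 − 2(388) = 1733
  E: 0 + 1(388) = 388
  B: 0 + 1(388) = 388
Total out = 162.8 + 1733 + 388 + 388 = 2672 kmol.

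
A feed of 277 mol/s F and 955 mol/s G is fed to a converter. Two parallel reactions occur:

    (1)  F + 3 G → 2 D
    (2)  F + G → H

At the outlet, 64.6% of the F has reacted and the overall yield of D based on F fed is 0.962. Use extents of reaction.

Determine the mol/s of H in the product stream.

Yield of D: 2ξ₁ / 277 = 0.962 → ξ₁ = 133.2 mol/s.
Conversion of F: 1ξ₁ + 1ξ₂ = 0.646 × 277 = 178.9 → ξ₂ = 45.71 mol/s.
Outlet amounts (n = n₀ + Σ ν·ξ):
  F: 277 − 1(133.2) − 1(45.71) = 98.06
  G: 955 − 3(133.2) − 1(45.71) = 509.6
  D: 0 + 2(133.2) = 266.5
  H: 0 + 1(45.71) = 45.71

45.7 mol/s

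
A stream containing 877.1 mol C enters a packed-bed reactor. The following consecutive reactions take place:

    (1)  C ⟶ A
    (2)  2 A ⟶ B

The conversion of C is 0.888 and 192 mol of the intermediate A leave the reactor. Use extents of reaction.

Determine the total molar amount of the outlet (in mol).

584 mol

Conversion of C: C consumed = 1ξ₁ = 0.888 × 877.1 → ξ₁ = 778.9 mol.
A balance: n_A = 0 + 1ξ₁ − 2ξ₂ = 192 → ξ₂ = (1·778.9 − 192)/2 = 293.4 mol.
Outlet amounts (n = n₀ + Σ ν·ξ):
  C: 877.1 − 1(778.9) = 98.24
  A: 0 + 1(778.9) − 2(293.4) = 192
  B: 0 + 1(293.4) = 293.4
Total out = 98.24 + 192 + 293.4 = 583.7 mol.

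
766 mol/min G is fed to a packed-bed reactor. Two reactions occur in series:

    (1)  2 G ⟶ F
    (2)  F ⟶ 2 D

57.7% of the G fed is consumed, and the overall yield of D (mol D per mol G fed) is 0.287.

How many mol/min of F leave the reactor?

Conversion of G: G consumed = 2ξ₁ = 0.577 × 766 → ξ₁ = 221 mol/min.
Yield of D: 2ξ₂ / 766 = 0.287 → ξ₂ = 109.9 mol/min.
Outlet amounts (n = n₀ + Σ ν·ξ):
  G: 766 − 2(221) = 324
  F: 0 + 1(221) − 1(109.9) = 111.1
  D: 0 + 2(109.9) = 219.8

111 mol/min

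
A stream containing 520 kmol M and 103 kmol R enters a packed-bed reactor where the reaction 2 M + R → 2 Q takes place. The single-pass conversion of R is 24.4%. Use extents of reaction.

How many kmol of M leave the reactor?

470 kmol

R reacted = 0.244 × 103 = 25.13 kmol; ν_R = −1, so ξ = 25.13/1 = 25.13 kmol.
Outlet amounts (n = n₀ + ν ξ):
  M: 520 − 2(25.13) = 469.7
  R: 103 − 1(25.13) = 77.87
  Q: 0 + 2(25.13) = 50.26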